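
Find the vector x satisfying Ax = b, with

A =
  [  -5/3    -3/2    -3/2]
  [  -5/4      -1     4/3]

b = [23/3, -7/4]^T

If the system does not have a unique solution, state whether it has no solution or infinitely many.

infinitely many solutions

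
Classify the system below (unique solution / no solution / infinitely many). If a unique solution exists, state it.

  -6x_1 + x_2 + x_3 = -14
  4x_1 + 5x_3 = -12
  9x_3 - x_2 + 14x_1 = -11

no solution

Row-reduce:
R1 ← R1 / (-6).
R2 ← R2 − 4·R1.
R3 ← R3 − 14·R1.
R2 ← R2 / (2/3).
R1 ← R1 + 1/6·R2.
R3 ← R3 − 4/3·R2.
Row 3 reduces to 0 = -1, a contradiction. The system is inconsistent.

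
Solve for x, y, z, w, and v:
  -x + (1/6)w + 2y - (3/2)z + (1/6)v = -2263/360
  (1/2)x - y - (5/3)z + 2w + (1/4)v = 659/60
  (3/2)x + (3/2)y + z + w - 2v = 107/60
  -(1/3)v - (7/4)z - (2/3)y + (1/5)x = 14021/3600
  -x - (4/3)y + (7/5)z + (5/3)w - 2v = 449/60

Row-reduce the augmented matrix:
R1 ← R1 / (-1).
R2 ← R2 − 1/2·R1.
R3 ← R3 − 3/2·R1.
R4 ← R4 − 1/5·R1.
R5 ← R5 + 1·R1.
Swap R2 and R3.
R2 ← R2 / (9/2).
R1 ← R1 + 2·R2.
R4 ← R4 + 4/15·R2.
R5 ← R5 + 10/3·R2.
R3 ← R3 / (-29/12).
R1 ← R1 − 17/18·R3.
R2 ← R2 + 5/18·R3.
R4 ← R4 + 1147/540·R3.
R5 ← R5 − 533/270·R3.
R4 ← R4 / (-26993/15660).
R1 ← R1 − 314/261·R4.
R2 ← R2 − 10/261·R4.
R3 ← R3 + 25/29·R4.
R5 ← R5 − 3232/783·R4.
R5 ← R5 / (-1311593/269930).
R1 ← R1 + 70205/53986·R5.
R2 ← R2 + 23899/53986·R5.
R3 ← R3 − 5682/26993·R5.
R4 ← R4 − 10910/26993·R5.
Reading off the reduced rows gives x = 9/5, y = -3, z = -3/4, w = 3, v = -2/3.

x = 9/5, y = -3, z = -3/4, w = 3, v = -2/3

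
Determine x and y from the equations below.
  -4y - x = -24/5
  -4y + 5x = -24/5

x = 0, y = 6/5

Row-reduce the augmented matrix:
R1 ← R1 / (-1).
R2 ← R2 − 5·R1.
R2 ← R2 / (-24).
R1 ← R1 − 4·R2.
Reading off the reduced rows gives x = 0, y = 6/5.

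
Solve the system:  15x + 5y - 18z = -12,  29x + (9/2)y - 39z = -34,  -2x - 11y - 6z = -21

no solution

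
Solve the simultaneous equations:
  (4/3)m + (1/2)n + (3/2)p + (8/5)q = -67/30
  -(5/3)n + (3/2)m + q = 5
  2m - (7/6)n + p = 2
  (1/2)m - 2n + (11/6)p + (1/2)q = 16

Row-reduce the augmented matrix:
R1 ← R1 / (4/3).
R2 ← R2 − 3/2·R1.
R3 ← R3 − 2·R1.
R4 ← R4 − 1/2·R1.
R2 ← R2 / (-107/48).
R1 ← R1 − 3/8·R2.
R3 ← R3 + 23/12·R2.
R4 ← R4 + 35/16·R2.
R3 ← R3 / (43/214).
R1 ← R1 − 90/107·R3.
R2 ← R2 − 81/107·R3.
R4 ← R4 − 1879/642·R3.
R4 ← R4 / (6611/258).
R1 ← R1 − 354/43·R4.
R2 ← R2 − 1464/215·R4.
R3 ← R3 + 1832/215·R4.
Reading off the reduced rows gives m = -4, n = -6, p = 3, q = 1.

m = -4, n = -6, p = 3, q = 1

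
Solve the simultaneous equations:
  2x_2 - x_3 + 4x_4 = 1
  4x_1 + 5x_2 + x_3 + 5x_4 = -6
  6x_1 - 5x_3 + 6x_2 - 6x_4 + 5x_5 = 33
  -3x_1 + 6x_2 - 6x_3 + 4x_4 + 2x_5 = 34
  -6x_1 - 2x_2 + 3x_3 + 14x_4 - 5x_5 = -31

infinitely many solutions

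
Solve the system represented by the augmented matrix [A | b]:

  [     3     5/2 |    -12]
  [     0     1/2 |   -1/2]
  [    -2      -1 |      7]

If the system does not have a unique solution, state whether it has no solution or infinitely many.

Row-reduce:
R1 ← R1 / (3).
R3 ← R3 + 2·R1.
R2 ← R2 / (1/2).
R1 ← R1 − 5/6·R2.
R3 ← R3 − 2/3·R2.
Row 3 reduces to 0 = -1/3, a contradiction. The system is inconsistent.

no solution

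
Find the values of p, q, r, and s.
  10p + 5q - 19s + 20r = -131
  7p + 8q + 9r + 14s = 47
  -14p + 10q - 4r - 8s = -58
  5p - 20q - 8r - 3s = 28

Row-reduce the augmented matrix:
R1 ← R1 / (10).
R2 ← R2 − 7·R1.
R3 ← R3 + 14·R1.
R4 ← R4 − 5·R1.
R2 ← R2 / (9/2).
R1 ← R1 − 1/2·R2.
R3 ← R3 − 17·R2.
R4 ← R4 + 45/2·R2.
R3 ← R3 / (386/9).
R1 ← R1 − 23/9·R3.
R2 ← R2 + 10/9·R3.
R4 ← R4 + 43·R3.
R4 ← R4 / (4738/965).
R1 ← R1 − 3159/965·R4.
R2 ← R2 − 2411/965·R4.
R3 ← R3 + 3099/965·R4.
Reading off the reduced rows gives p = 4, q = 1, r = -5, s = 4.

p = 4, q = 1, r = -5, s = 4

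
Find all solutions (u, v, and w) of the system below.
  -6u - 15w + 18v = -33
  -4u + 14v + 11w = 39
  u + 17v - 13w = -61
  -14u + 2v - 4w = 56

u = -5, v = -1, w = 3

Row-reduce the augmented matrix:
R1 ← R1 / (-6).
R2 ← R2 + 4·R1.
R3 ← R3 − 1·R1.
R4 ← R4 + 14·R1.
R2 ← R2 / (2).
R1 ← R1 + 3·R2.
R3 ← R3 − 20·R2.
R4 ← R4 + 40·R2.
R3 ← R3 / (-451/2).
R1 ← R1 − 34·R3.
R2 ← R2 − 21/2·R3.
R4 ← R4 − 451·R3.
R4 reduces to 0 = 0, so the extra equation is consistent.
Reading off the reduced rows gives u = -5, v = -1, w = 3.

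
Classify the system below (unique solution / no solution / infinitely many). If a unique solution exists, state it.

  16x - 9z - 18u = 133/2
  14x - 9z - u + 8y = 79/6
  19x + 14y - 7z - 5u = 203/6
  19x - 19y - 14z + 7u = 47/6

x = 2, y = -1/2, z = 3/2, u = -8/3

Row-reduce the augmented matrix:
R1 ← R1 / (16).
R2 ← R2 − 14·R1.
R3 ← R3 − 19·R1.
R4 ← R4 − 19·R1.
R2 ← R2 / (8).
R3 ← R3 − 14·R2.
R4 ← R4 + 19·R2.
R3 ← R3 / (181/32).
R1 ← R1 + 9/16·R3.
R2 ← R2 + 9/64·R3.
R4 ← R4 + 383/64·R3.
R4 ← R4 / (38677/724).
R1 ← R1 + 747/362·R4.
R2 ← R2 − 1165/724·R4.
R3 ← R3 + 302/181·R4.
Reading off the reduced rows gives x = 2, y = -1/2, z = 3/2, u = -8/3.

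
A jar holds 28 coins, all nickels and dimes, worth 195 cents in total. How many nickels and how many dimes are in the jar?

nickels: 17, dimes: 11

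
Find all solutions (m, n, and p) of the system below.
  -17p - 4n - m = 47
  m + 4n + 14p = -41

infinitely many solutions

Row-reduce:
R1 ← R1 / (-1).
R2 ← R2 − 1·R1.
R2 ← R2 / (-3).
R1 ← R1 − 17·R2.
Rank is 2 with 3 unknowns, leaving n free.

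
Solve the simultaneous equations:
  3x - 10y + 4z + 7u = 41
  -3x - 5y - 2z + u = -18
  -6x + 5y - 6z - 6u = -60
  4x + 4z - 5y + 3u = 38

Row-reduce:
R1 ← R1 / (3).
R2 ← R2 + 3·R1.
R3 ← R3 + 6·R1.
R4 ← R4 − 4·R1.
R2 ← R2 / (-15).
R1 ← R1 + 10/3·R2.
R3 ← R3 + 15·R2.
R4 ← R4 − 25/3·R2.
Swap R3 and R4.
R3 ← R3 / (-2/9).
R1 ← R1 − 8/9·R3.
R2 ← R2 + 2/15·R3.
Row 4 reduces to 0 = -1, a contradiction. The system is inconsistent.

no solution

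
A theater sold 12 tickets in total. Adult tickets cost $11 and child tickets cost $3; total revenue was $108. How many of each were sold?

Let a = adult tickets, c = child tickets.
  a + c = 12
  11a + 3c = 108
From equation 1: a = 12 − c.
Substitute into equation 2 and solve: c = 3.
Then a = 9.

adult tickets: 9, child tickets: 3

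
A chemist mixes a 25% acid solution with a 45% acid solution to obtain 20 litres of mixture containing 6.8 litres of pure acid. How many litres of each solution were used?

litres of solution A: 11, litres of solution B: 9

Let a = litres of solution A, b = litres of solution B.
  a + b = 20
  (1/4)a + (9/20)b = 34/5
Row-reduce the augmented matrix:
R2 ← R2 − 1/4·R1.
R2 ← R2 / (1/5).
R1 ← R1 − 1·R2.
Reading off the reduced rows gives a = 11, b = 9.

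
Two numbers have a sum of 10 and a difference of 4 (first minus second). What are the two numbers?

first number: 7, second number: 3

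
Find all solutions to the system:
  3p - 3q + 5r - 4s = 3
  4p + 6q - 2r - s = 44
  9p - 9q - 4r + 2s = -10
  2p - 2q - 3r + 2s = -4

no solution

Row-reduce:
R1 ← R1 / (3).
R2 ← R2 − 4·R1.
R3 ← R3 − 9·R1.
R4 ← R4 − 2·R1.
R2 ← R2 / (10).
R1 ← R1 + 1·R2.
R3 ← R3 / (-19).
R1 ← R1 − 4/5·R3.
R2 ← R2 + 13/15·R3.
R4 ← R4 + 19/3·R3.
Row 4 reduces to 0 = 1/3, a contradiction. The system is inconsistent.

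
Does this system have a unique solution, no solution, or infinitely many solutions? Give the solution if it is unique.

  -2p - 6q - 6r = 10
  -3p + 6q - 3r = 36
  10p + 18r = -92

infinitely many solutions

Row-reduce:
R1 ← R1 / (-2).
R2 ← R2 + 3·R1.
R3 ← R3 − 10·R1.
R2 ← R2 / (15).
R1 ← R1 − 3·R2.
R3 ← R3 + 30·R2.
Rank is 2 with 3 unknowns, leaving r free.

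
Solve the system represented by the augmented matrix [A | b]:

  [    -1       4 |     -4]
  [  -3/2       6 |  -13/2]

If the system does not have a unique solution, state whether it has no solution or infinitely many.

no solution

Row-reduce:
R1 ← R1 / (-1).
R2 ← R2 + 3/2·R1.
Row 2 reduces to 0 = -1/2, a contradiction. The system is inconsistent.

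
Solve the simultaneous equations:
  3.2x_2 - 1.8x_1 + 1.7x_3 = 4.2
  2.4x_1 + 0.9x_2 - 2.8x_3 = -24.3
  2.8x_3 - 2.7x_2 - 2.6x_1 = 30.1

x_1 = -2, x_2 = -3, x_3 = 6

Row-reduce the augmented matrix:
R1 ← R1 / (-9/5).
R2 ← R2 − 12/5·R1.
R3 ← R3 + 13/5·R1.
R2 ← R2 / (31/6).
R1 ← R1 + 16/9·R2.
R3 ← R3 + 659/90·R2.
R3 ← R3 / (-1913/4650).
R1 ← R1 + 1049/930·R3.
R2 ← R2 + 16/155·R3.
Reading off the reduced rows gives x_1 = -2, x_2 = -3, x_3 = 6.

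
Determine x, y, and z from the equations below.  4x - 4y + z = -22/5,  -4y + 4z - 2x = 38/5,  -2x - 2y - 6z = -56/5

x = -1, y = 3/5, z = 2

Row-reduce the augmented matrix:
R1 ← R1 / (4).
R2 ← R2 + 2·R1.
R3 ← R3 + 2·R1.
R2 ← R2 / (-6).
R1 ← R1 + 1·R2.
R3 ← R3 + 4·R2.
R3 ← R3 / (-17/2).
R1 ← R1 + 1/2·R3.
R2 ← R2 + 3/4·R3.
Reading off the reduced rows gives x = -1, y = 3/5, z = 2.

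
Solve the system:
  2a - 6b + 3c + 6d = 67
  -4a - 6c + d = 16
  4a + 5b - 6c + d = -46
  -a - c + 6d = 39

a = -4, b = -6, c = 1, d = 6

Row-reduce the augmented matrix:
R1 ← R1 / (2).
R2 ← R2 + 4·R1.
R3 ← R3 − 4·R1.
R4 ← R4 + 1·R1.
R2 ← R2 / (-12).
R1 ← R1 + 3·R2.
R3 ← R3 − 17·R2.
R4 ← R4 + 3·R2.
R3 ← R3 / (-12).
R1 ← R1 − 3/2·R3.
R4 ← R4 − 1/2·R3.
R4 ← R4 / (1745/288).
R1 ← R1 − 65/96·R4.
R2 ← R2 + 13/12·R4.
R3 ← R3 + 89/144·R4.
Reading off the reduced rows gives a = -4, b = -6, c = 1, d = 6.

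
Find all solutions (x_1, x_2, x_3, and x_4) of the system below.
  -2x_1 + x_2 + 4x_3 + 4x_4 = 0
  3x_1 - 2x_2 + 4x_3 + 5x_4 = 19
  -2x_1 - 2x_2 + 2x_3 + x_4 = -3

infinitely many solutions

Row-reduce:
R1 ← R1 / (-2).
R2 ← R2 − 3·R1.
R3 ← R3 + 2·R1.
R2 ← R2 / (-1/2).
R1 ← R1 + 1/2·R2.
R3 ← R3 + 3·R2.
R3 ← R3 / (-62).
R1 ← R1 + 12·R3.
R2 ← R2 + 20·R3.
Rank is 3 with 4 unknowns, leaving x_4 free.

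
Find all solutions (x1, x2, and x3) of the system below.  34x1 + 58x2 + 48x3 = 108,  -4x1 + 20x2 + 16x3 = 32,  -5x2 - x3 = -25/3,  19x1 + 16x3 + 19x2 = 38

Row-reduce the augmented matrix:
R1 ← R1 / (34).
R2 ← R2 + 4·R1.
R4 ← R4 − 19·R1.
R2 ← R2 / (456/17).
R1 ← R1 − 29/17·R2.
R3 ← R3 + 5·R2.
R4 ← R4 + 228/17·R2.
R3 ← R3 / (173/57).
R1 ← R1 − 2/57·R3.
R2 ← R2 − 46/57·R3.
R4 reduces to 0 = 0, so the extra equation is consistent.
Reading off the reduced rows gives x1 = 1/3, x2 = 5/3, x3 = 0.

x1 = 1/3, x2 = 5/3, x3 = 0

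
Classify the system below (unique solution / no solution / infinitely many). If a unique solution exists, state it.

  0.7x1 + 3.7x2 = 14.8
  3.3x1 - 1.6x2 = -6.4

x1 = 0, x2 = 4

Row-reduce the augmented matrix:
R1 ← R1 / (7/10).
R2 ← R2 − 33/10·R1.
R2 ← R2 / (-1333/70).
R1 ← R1 − 37/7·R2.
Reading off the reduced rows gives x1 = 0, x2 = 4.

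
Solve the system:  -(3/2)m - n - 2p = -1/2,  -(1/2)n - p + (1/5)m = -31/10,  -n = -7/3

Row-reduce the augmented matrix:
R1 ← R1 / (-3/2).
R2 ← R2 − 1/5·R1.
R2 ← R2 / (-19/30).
R1 ← R1 − 2/3·R2.
R3 ← R3 + 1·R2.
R3 ← R3 / (2).
R2 ← R2 − 2·R3.
Reading off the reduced rows gives m = -3, n = 7/3, p = 4/3.

m = -3, n = 7/3, p = 4/3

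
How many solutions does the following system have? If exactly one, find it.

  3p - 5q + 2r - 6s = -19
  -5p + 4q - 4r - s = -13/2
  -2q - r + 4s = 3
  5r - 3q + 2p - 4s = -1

Row-reduce the augmented matrix:
R1 ← R1 / (3).
R2 ← R2 + 5·R1.
R4 ← R4 − 2·R1.
R2 ← R2 / (-13/3).
R1 ← R1 + 5/3·R2.
R3 ← R3 + 2·R2.
R4 ← R4 − 1/3·R2.
R3 ← R3 / (-9/13).
R1 ← R1 − 12/13·R3.
R2 ← R2 − 2/13·R3.
R4 ← R4 − 47/13·R3.
R4 ← R4 / (419/9).
R1 ← R1 − 43/3·R4.
R2 ← R2 − 41/9·R4.
R3 ← R3 + 118/9·R4.
Reading off the reduced rows gives p = 0, q = 2, r = 3, s = 5/2.

p = 0, q = 2, r = 3, s = 5/2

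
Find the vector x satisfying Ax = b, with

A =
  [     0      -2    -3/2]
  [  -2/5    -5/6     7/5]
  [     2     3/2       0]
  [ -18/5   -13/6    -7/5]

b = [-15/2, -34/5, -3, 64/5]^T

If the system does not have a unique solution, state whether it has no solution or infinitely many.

Row-reduce the augmented matrix:
Swap R1 and R2.
R1 ← R1 / (-2/5).
R3 ← R3 − 2·R1.
R4 ← R4 + 18/5·R1.
R2 ← R2 / (-2).
R1 ← R1 − 25/12·R2.
R3 ← R3 + 8/3·R2.
R4 ← R4 − 16/3·R2.
R3 ← R3 / (9).
R1 ← R1 + 81/16·R3.
R2 ← R2 − 3/4·R3.
R4 ← R4 + 18·R3.
R4 reduces to 0 = 0, so the extra equation is consistent.
Reading off the reduced rows gives x_1 = -6, x_2 = 6, x_3 = -3.

x_1 = -6, x_2 = 6, x_3 = -3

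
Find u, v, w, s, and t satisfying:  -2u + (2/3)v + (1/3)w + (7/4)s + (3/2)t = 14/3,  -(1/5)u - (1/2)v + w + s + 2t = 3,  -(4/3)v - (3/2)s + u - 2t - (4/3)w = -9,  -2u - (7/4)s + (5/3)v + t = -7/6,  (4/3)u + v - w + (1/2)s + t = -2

u = 0, v = 2, w = 4, s = 2, t = -1

Row-reduce the augmented matrix:
R1 ← R1 / (-2).
R2 ← R2 + 1/5·R1.
R3 ← R3 − 1·R1.
R4 ← R4 + 2·R1.
R5 ← R5 − 4/3·R1.
R2 ← R2 / (-17/30).
R1 ← R1 + 1/3·R2.
R3 ← R3 + 1·R2.
R4 ← R4 − 1·R2.
R5 ← R5 − 13/9·R2.
R3 ← R3 / (-293/102).
R1 ← R1 + 25/34·R3.
R2 ← R2 + 29/17·R3.
R4 ← R4 − 70/51·R3.
R5 ← R5 − 86/51·R3.
R4 ← R4 / (-3561/1172).
R1 ← R1 + 485/586·R4.
R2 ← R2 + 129/586·R4.
R3 ← R3 − 849/1172·R4.
R5 ← R5 − 8959/3516·R4.
R5 ← R5 / (97747/21366).
R1 ← R1 + 3020/3561·R5.
R2 ← R2 + 745/1187·R5.
R3 ← R3 − 4075/2374·R5.
R4 ← R4 + 712/3561·R5.
Reading off the reduced rows gives u = 0, v = 2, w = 4, s = 2, t = -1.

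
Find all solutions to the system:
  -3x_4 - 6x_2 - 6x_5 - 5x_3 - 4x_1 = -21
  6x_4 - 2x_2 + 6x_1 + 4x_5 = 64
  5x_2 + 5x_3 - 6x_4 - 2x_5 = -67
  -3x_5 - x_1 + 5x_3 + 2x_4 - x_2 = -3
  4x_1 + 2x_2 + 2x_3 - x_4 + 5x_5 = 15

x_1 = 0, x_2 = -5, x_3 = 0, x_4 = 5, x_5 = 6

Row-reduce the augmented matrix:
R1 ← R1 / (-4).
R2 ← R2 − 6·R1.
R4 ← R4 + 1·R1.
R5 ← R5 − 4·R1.
R2 ← R2 / (-11).
R1 ← R1 − 3/2·R2.
R3 ← R3 − 5·R2.
R4 ← R4 − 1/2·R2.
R5 ← R5 + 4·R2.
R3 ← R3 / (35/22).
R1 ← R1 − 5/22·R3.
R2 ← R2 − 15/22·R3.
R4 ← R4 − 65/11·R3.
R5 ← R5 + 3/11·R3.
R4 ← R4 / (158/7).
R1 ← R1 − 12/7·R4.
R2 ← R2 − 15/7·R4.
R3 ← R3 + 117/35·R4.
R5 ← R5 + 191/35·R4.
R5 ← R5 / (2769/790).
R1 ← R1 − 28/79·R5.
R2 ← R2 − 149/158·R5.
R3 ← R3 + 467/790·R5.
R4 ← R4 − 99/158·R5.
Reading off the reduced rows gives x_1 = 0, x_2 = -5, x_3 = 0, x_4 = 5, x_5 = 6.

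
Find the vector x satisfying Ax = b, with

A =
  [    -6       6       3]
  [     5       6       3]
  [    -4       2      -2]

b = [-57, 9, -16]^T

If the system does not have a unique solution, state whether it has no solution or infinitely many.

x_1 = 6, x_2 = -1, x_3 = -5

Row-reduce the augmented matrix:
R1 ← R1 / (-6).
R2 ← R2 − 5·R1.
R3 ← R3 + 4·R1.
R2 ← R2 / (11).
R1 ← R1 + 1·R2.
R3 ← R3 + 2·R2.
R3 ← R3 / (-3).
R2 ← R2 − 1/2·R3.
Reading off the reduced rows gives x_1 = 6, x_2 = -1, x_3 = -5.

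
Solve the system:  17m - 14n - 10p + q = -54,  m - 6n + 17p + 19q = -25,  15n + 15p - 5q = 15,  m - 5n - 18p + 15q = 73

Row-reduce the augmented matrix:
R1 ← R1 / (17).
R2 ← R2 − 1·R1.
R4 ← R4 − 1·R1.
R2 ← R2 / (-88/17).
R1 ← R1 + 14/17·R2.
R3 ← R3 − 15·R2.
R4 ← R4 + 71/17·R2.
R3 ← R3 / (5805/88).
R1 ← R1 + 149/44·R3.
R2 ← R2 + 299/88·R3.
R4 ← R4 + 2781/88·R3.
R4 ← R4 / (1013/43).
R1 ← R1 + 457/1161·R4.
R2 ← R2 + 1265/1161·R4.
R3 ← R3 − 878/1161·R4.
Reading off the reduced rows gives m = -1, n = 5, p = -3, q = 3.

m = -1, n = 5, p = -3, q = 3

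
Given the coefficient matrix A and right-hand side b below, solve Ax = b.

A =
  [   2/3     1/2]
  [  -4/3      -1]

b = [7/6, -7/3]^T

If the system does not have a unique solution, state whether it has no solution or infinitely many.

infinitely many solutions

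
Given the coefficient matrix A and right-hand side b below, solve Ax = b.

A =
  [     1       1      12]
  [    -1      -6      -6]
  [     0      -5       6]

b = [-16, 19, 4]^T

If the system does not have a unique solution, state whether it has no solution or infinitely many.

Row-reduce:
R2 ← R2 + 1·R1.
R2 ← R2 / (-5).
R1 ← R1 − 1·R2.
R3 ← R3 + 5·R2.
Row 3 reduces to 0 = 1, a contradiction. The system is inconsistent.

no solution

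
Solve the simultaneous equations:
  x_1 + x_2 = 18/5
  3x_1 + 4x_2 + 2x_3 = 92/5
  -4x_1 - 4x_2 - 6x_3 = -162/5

x_1 = 2, x_2 = 8/5, x_3 = 3

Row-reduce the augmented matrix:
R2 ← R2 − 3·R1.
R3 ← R3 + 4·R1.
R1 ← R1 − 1·R2.
R3 ← R3 / (-6).
R1 ← R1 + 2·R3.
R2 ← R2 − 2·R3.
Reading off the reduced rows gives x_1 = 2, x_2 = 8/5, x_3 = 3.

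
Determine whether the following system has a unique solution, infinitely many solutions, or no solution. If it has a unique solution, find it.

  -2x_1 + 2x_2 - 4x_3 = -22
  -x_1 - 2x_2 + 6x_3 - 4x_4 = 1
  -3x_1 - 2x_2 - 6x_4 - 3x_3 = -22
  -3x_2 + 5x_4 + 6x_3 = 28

x_1 = 5, x_2 = -4, x_3 = 1, x_4 = 2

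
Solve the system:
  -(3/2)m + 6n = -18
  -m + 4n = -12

Row-reduce:
R1 ← R1 / (-3/2).
R2 ← R2 + 1·R1.
Rank is 1 with 2 unknowns, leaving n free.

infinitely many solutions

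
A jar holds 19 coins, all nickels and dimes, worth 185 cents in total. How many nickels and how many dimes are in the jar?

nickels: 1, dimes: 18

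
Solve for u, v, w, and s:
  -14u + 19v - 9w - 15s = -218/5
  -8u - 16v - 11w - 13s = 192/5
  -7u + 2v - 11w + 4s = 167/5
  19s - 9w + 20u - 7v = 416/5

Row-reduce the augmented matrix:
R1 ← R1 / (-14).
R2 ← R2 + 8·R1.
R3 ← R3 + 7·R1.
R4 ← R4 − 20·R1.
R2 ← R2 / (-188/7).
R1 ← R1 + 19/14·R2.
R3 ← R3 + 15/2·R2.
R4 ← R4 − 141/7·R2.
R3 ← R3 / (-1829/376).
R1 ← R1 − 353/376·R3.
R2 ← R2 − 41/188·R3.
R4 ← R4 + 105/4·R3.
R4 ← R4 / (-136228/1829).
R1 ← R1 − 6865/1829·R4.
R2 ← R2 − 1346/1829·R4.
R3 ← R3 + 4789/1829·R4.
Reading off the reduced rows gives u = 2/5, v = -2, w = -3, s = 9/5.

u = 2/5, v = -2, w = -3, s = 9/5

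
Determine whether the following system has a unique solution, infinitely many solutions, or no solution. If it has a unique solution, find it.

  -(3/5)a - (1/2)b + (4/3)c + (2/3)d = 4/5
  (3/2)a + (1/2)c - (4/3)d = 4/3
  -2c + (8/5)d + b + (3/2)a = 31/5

infinitely many solutions

Row-reduce:
R1 ← R1 / (-3/5).
R2 ← R2 − 3/2·R1.
R3 ← R3 − 3/2·R1.
R2 ← R2 / (-5/4).
R1 ← R1 − 5/6·R2.
R3 ← R3 + 1/4·R2.
R3 ← R3 / (17/30).
R1 ← R1 − 1/3·R3.
R2 ← R2 + 46/15·R3.
Rank is 3 with 4 unknowns, leaving d free.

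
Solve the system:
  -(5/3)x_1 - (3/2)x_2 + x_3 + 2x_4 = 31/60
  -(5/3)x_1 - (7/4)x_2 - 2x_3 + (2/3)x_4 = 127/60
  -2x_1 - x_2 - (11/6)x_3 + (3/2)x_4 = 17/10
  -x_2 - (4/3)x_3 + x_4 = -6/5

x_1 = -7/4, x_2 = 0, x_3 = 0, x_4 = -6/5

Row-reduce the augmented matrix:
R1 ← R1 / (-5/3).
R2 ← R2 + 5/3·R1.
R3 ← R3 + 2·R1.
R2 ← R2 / (-1/4).
R1 ← R1 − 9/10·R2.
R3 ← R3 − 4/5·R2.
R4 ← R4 + 1·R2.
R3 ← R3 / (-379/30).
R1 ← R1 + 57/5·R3.
R2 ← R2 − 12·R3.
R4 ← R4 − 32/3·R3.
R4 ← R4 / (747/379).
R1 ← R1 + 507/379·R4.
R2 ← R2 − 484/1137·R4.
R3 ← R3 − 155/379·R4.
Reading off the reduced rows gives x_1 = -7/4, x_2 = 0, x_3 = 0, x_4 = -6/5.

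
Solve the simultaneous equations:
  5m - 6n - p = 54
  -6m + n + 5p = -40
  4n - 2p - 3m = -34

Row-reduce the augmented matrix:
R1 ← R1 / (5).
R2 ← R2 + 6·R1.
R3 ← R3 + 3·R1.
R2 ← R2 / (-31/5).
R1 ← R1 + 6/5·R2.
R3 ← R3 − 2/5·R2.
R3 ← R3 / (-73/31).
R1 ← R1 + 29/31·R3.
R2 ← R2 + 19/31·R3.
Reading off the reduced rows gives m = 6, n = -4, p = 0.

m = 6, n = -4, p = 0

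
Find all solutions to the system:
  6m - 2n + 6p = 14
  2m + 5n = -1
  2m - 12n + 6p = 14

Row-reduce:
R1 ← R1 / (6).
R2 ← R2 − 2·R1.
R3 ← R3 − 2·R1.
R2 ← R2 / (17/3).
R1 ← R1 + 1/3·R2.
R3 ← R3 + 34/3·R2.
Row 3 reduces to 0 = -2, a contradiction. The system is inconsistent.

no solution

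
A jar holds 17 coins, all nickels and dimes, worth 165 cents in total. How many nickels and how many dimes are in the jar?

nickels: 1, dimes: 16

Let n = nickels, d = dimes.
  n + d = 17
  5n + 10d = 165
Row-reduce the augmented matrix:
R2 ← R2 − 5·R1.
R2 ← R2 / (5).
R1 ← R1 − 1·R2.
Reading off the reduced rows gives n = 1, d = 16.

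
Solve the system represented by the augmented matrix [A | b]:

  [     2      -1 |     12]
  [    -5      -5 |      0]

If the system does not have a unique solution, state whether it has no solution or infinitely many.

Row-reduce the augmented matrix:
R1 ← R1 / (2).
R2 ← R2 + 5·R1.
R2 ← R2 / (-15/2).
R1 ← R1 + 1/2·R2.
Reading off the reduced rows gives x_1 = 4, x_2 = -4.

x_1 = 4, x_2 = -4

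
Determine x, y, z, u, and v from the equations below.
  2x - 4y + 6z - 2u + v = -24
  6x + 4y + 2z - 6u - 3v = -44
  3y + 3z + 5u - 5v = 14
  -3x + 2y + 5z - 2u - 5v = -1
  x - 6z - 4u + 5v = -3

Row-reduce the augmented matrix:
R1 ← R1 / (2).
R2 ← R2 − 6·R1.
R4 ← R4 + 3·R1.
R5 ← R5 − 1·R1.
R2 ← R2 / (16).
R1 ← R1 + 2·R2.
R3 ← R3 − 3·R2.
R4 ← R4 + 4·R2.
R5 ← R5 − 2·R2.
R3 ← R3 / (6).
R1 ← R1 − 1·R3.
R2 ← R2 + 1·R3.
R4 ← R4 − 10·R3.
R5 ← R5 + 7·R3.
R4 ← R4 / (-40/3).
R1 ← R1 + 11/6·R4.
R2 ← R2 − 5/6·R4.
R3 ← R3 − 5/6·R4.
R5 ← R5 − 17/6·R4.
R5 ← R5 / (133/128).
R1 ← R1 − 25/128·R5.
R2 ← R2 + 119/128·R5.
R3 ← R3 + 71/128·R5.
R4 ← R4 + 7/64·R5.
Reading off the reduced rows gives x = -5, y = 6, z = 2, u = 4, v = 6.

x = -5, y = 6, z = 2, u = 4, v = 6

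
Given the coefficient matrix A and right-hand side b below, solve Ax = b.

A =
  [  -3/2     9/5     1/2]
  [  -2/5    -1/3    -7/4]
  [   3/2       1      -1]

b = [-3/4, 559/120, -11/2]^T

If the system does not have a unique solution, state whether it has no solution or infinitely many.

x_1 = -3, x_2 = -5/2, x_3 = -3/2

Row-reduce the augmented matrix:
R1 ← R1 / (-3/2).
R2 ← R2 + 2/5·R1.
R3 ← R3 − 3/2·R1.
R2 ← R2 / (-61/75).
R1 ← R1 + 6/5·R2.
R3 ← R3 − 14/5·R2.
R3 ← R3 / (-426/61).
R1 ← R1 − 895/366·R3.
R2 ← R2 − 565/244·R3.
Reading off the reduced rows gives x_1 = -3, x_2 = -5/2, x_3 = -3/2.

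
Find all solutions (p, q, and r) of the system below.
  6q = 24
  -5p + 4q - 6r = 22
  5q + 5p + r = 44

Row-reduce the augmented matrix:
Swap R1 and R2.
R1 ← R1 / (-5).
R3 ← R3 − 5·R1.
R2 ← R2 / (6).
R1 ← R1 + 4/5·R2.
R3 ← R3 − 9·R2.
R3 ← R3 / (-5).
R1 ← R1 − 6/5·R3.
Reading off the reduced rows gives p = 6, q = 4, r = -6.

p = 6, q = 4, r = -6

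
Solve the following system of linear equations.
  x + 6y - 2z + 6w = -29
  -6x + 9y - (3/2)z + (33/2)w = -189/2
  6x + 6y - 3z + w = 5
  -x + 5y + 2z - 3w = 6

Row-reduce:
R2 ← R2 + 6·R1.
R3 ← R3 − 6·R1.
R4 ← R4 + 1·R1.
R2 ← R2 / (45).
R1 ← R1 − 6·R2.
R3 ← R3 + 30·R2.
R4 ← R4 − 11·R2.
Swap R3 and R4.
R3 ← R3 / (33/10).
R1 ← R1 + 1/5·R3.
R2 ← R2 + 3/10·R3.
Rank is 3 with 4 unknowns, leaving w free.

infinitely many solutions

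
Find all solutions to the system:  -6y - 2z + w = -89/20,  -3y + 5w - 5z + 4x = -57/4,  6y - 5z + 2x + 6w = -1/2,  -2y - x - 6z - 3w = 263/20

Row-reduce the augmented matrix:
Swap R1 and R2.
R1 ← R1 / (4).
R3 ← R3 − 2·R1.
R4 ← R4 + 1·R1.
R2 ← R2 / (-6).
R1 ← R1 + 3/4·R2.
R3 ← R3 − 15/2·R2.
R4 ← R4 + 11/4·R2.
R3 ← R3 / (-5).
R1 ← R1 + 1·R3.
R2 ← R2 − 1/3·R3.
R4 ← R4 + 19/3·R3.
R4 ← R4 / (-329/40).
R1 ← R1 − 7/40·R4.
R2 ← R2 − 3/20·R4.
R3 ← R3 + 19/20·R4.
Reading off the reduced rows gives x = -3, y = 1, z = -7/5, w = -5/4.

x = -3, y = 1, z = -7/5, w = -5/4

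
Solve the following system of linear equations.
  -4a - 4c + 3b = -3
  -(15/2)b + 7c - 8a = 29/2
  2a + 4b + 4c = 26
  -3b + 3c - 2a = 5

Row-reduce:
R1 ← R1 / (-4).
R2 ← R2 + 8·R1.
R3 ← R3 − 2·R1.
R4 ← R4 + 2·R1.
R2 ← R2 / (-27/2).
R1 ← R1 + 3/4·R2.
R3 ← R3 − 11/2·R2.
R4 ← R4 + 9/2·R2.
R3 ← R3 / (73/9).
R1 ← R1 − 1/6·R3.
R2 ← R2 + 10/9·R3.
Row 4 reduces to 0 = -1/3, a contradiction. The system is inconsistent.

no solution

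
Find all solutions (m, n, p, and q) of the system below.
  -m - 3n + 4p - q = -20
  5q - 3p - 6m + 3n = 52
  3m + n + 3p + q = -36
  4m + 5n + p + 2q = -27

m = -6, n = 1, p = -6, q = -1

Row-reduce the augmented matrix:
R1 ← R1 / (-1).
R2 ← R2 + 6·R1.
R3 ← R3 − 3·R1.
R4 ← R4 − 4·R1.
R2 ← R2 / (21).
R1 ← R1 − 3·R2.
R3 ← R3 + 8·R2.
R4 ← R4 + 7·R2.
R3 ← R3 / (33/7).
R1 ← R1 + 1/7·R3.
R2 ← R2 + 9/7·R3.
R4 ← R4 − 8·R3.
R4 ← R4 / (-203/99).
R1 ← R1 + 50/99·R4.
R2 ← R2 − 37/33·R4.
R3 ← R3 − 46/99·R4.
Reading off the reduced rows gives m = -6, n = 1, p = -6, q = -1.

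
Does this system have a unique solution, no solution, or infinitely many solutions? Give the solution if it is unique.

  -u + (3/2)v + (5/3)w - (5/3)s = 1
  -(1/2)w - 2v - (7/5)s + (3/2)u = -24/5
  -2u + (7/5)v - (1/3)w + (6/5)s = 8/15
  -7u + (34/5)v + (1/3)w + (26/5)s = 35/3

no solution

Row-reduce:
R1 ← R1 / (-1).
R2 ← R2 − 3/2·R1.
R3 ← R3 + 2·R1.
R4 ← R4 + 7·R1.
R2 ← R2 / (1/4).
R1 ← R1 + 3/2·R2.
R3 ← R3 + 8/5·R2.
R4 ← R4 + 37/10·R2.
R3 ← R3 / (137/15).
R1 ← R1 − 31/3·R3.
R2 ← R2 − 8·R3.
R4 ← R4 − 274/15·R3.
Row 4 reduces to 0 = 1, a contradiction. The system is inconsistent.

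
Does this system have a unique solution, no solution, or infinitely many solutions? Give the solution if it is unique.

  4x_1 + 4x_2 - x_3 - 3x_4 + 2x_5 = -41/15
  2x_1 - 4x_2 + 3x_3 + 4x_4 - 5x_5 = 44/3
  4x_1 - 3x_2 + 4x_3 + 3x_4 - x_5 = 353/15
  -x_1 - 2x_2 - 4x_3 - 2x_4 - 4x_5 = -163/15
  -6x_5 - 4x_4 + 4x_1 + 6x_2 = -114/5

Row-reduce the augmented matrix:
R1 ← R1 / (4).
R2 ← R2 − 2·R1.
R3 ← R3 − 4·R1.
R4 ← R4 + 1·R1.
R5 ← R5 − 4·R1.
R2 ← R2 / (-6).
R1 ← R1 − 1·R2.
R3 ← R3 + 7·R2.
R4 ← R4 + 1·R2.
R5 ← R5 − 2·R2.
R3 ← R3 / (11/12).
R1 ← R1 − 1/3·R3.
R2 ← R2 + 7/12·R3.
R4 ← R4 + 29/6·R3.
R5 ← R5 − 13/6·R3.
R4 ← R4 / (-129/22).
R1 ← R1 − 7/22·R4.
R2 ← R2 + 13/11·R4.
R3 ← R3 + 5/11·R4.
R5 ← R5 − 20/11·R4.
R5 ← R5 / (-1766/129).
R1 ← R1 + 122/129·R5.
R2 ← R2 + 26/129·R5.
R3 ← R3 − 377/129·R5.
R4 ← R4 + 409/129·R5.
Reading off the reduced rows gives x_1 = 7/3, x_2 = -8/3, x_3 = 1, x_4 = 4/3, x_5 = 9/5.

x_1 = 7/3, x_2 = -8/3, x_3 = 1, x_4 = 4/3, x_5 = 9/5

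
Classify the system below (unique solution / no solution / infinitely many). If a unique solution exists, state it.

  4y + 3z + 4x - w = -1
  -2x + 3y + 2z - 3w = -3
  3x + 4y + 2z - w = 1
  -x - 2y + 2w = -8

x = 2, y = 0, z = -4, w = -3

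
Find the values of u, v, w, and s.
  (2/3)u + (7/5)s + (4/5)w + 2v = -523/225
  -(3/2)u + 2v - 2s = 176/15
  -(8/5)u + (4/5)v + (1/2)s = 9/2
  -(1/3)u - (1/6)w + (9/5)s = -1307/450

Row-reduce the augmented matrix:
R1 ← R1 / (2/3).
R2 ← R2 + 3/2·R1.
R3 ← R3 + 8/5·R1.
R4 ← R4 + 1/3·R1.
R2 ← R2 / (13/2).
R1 ← R1 − 3·R2.
R3 ← R3 − 28/5·R2.
R4 ← R4 − 1·R2.
R3 ← R3 / (24/65).
R1 ← R1 − 24/65·R3.
R2 ← R2 − 18/65·R3.
R4 ← R4 + 17/390·R3.
R4 ← R4 / (3833/1440).
R1 ← R1 + 13/10·R4.
R2 ← R2 + 79/40·R4.
R3 ← R3 − 373/48·R4.
Reading off the reduced rows gives u = -8/3, v = 5/3, w = -1, s = -11/5.

u = -8/3, v = 5/3, w = -1, s = -11/5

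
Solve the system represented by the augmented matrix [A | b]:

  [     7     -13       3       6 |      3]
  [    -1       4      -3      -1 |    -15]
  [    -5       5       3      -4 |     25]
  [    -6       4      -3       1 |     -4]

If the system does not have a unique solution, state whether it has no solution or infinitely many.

no solution

Row-reduce:
R1 ← R1 / (7).
R2 ← R2 + 1·R1.
R3 ← R3 + 5·R1.
R4 ← R4 + 6·R1.
R2 ← R2 / (15/7).
R1 ← R1 + 13/7·R2.
R3 ← R3 + 30/7·R2.
R4 ← R4 + 50/7·R2.
Swap R3 and R4.
R3 ← R3 / (-9).
R1 ← R1 + 9/5·R3.
R2 ← R2 + 6/5·R3.
Row 4 reduces to 0 = -2, a contradiction. The system is inconsistent.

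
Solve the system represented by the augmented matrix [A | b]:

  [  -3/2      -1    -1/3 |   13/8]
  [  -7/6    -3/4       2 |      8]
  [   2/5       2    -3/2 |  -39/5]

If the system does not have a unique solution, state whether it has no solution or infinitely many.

Row-reduce the augmented matrix:
R1 ← R1 / (-3/2).
R2 ← R2 + 7/6·R1.
R3 ← R3 − 2/5·R1.
R2 ← R2 / (1/36).
R1 ← R1 − 2/3·R2.
R3 ← R3 − 26/15·R2.
R3 ← R3 / (-4277/30).
R1 ← R1 + 54·R3.
R2 ← R2 − 244/3·R3.
Reading off the reduced rows gives x_1 = -3/4, x_2 = -3/2, x_3 = 3.

x_1 = -3/4, x_2 = -3/2, x_3 = 3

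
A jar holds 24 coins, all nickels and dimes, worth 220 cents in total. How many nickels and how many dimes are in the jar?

nickels: 4, dimes: 20

Let n = nickels, d = dimes.
  n + d = 24
  5n + 10d = 220
From equation 1: n = 24 − d.
Substitute into equation 2 and solve: d = 20.
Then n = 4.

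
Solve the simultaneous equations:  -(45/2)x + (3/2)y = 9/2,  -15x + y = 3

infinitely many solutions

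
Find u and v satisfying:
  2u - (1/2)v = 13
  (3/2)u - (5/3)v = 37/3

u = 6, v = -2

Row-reduce the augmented matrix:
R1 ← R1 / (2).
R2 ← R2 − 3/2·R1.
R2 ← R2 / (-31/24).
R1 ← R1 + 1/4·R2.
Reading off the reduced rows gives u = 6, v = -2.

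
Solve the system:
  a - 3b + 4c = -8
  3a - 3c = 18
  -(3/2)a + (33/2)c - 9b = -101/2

no solution

Row-reduce:
R2 ← R2 − 3·R1.
R3 ← R3 + 3/2·R1.
R2 ← R2 / (9).
R1 ← R1 + 3·R2.
R3 ← R3 + 27/2·R2.
Row 3 reduces to 0 = 1/2, a contradiction. The system is inconsistent.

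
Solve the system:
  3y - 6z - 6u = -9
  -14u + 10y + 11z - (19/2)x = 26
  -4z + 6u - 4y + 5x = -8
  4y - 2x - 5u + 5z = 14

infinitely many solutions

Row-reduce:
Swap R1 and R2.
R1 ← R1 / (-19/2).
R3 ← R3 − 5·R1.
R4 ← R4 + 2·R1.
R2 ← R2 / (3).
R1 ← R1 + 20/19·R2.
R3 ← R3 − 24/19·R2.
R4 ← R4 − 36/19·R2.
R3 ← R3 / (82/19).
R1 ← R1 + 62/19·R3.
R2 ← R2 + 2·R3.
R4 ← R4 − 123/19·R3.
Rank is 3 with 4 unknowns, leaving u free.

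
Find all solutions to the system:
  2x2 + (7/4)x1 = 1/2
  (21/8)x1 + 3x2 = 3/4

Row-reduce:
R1 ← R1 / (7/4).
R2 ← R2 − 21/8·R1.
Rank is 1 with 2 unknowns, leaving x2 free.

infinitely many solutions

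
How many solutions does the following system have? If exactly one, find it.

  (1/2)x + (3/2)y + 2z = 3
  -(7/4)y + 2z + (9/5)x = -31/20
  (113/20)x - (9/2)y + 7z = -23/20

Row-reduce:
R1 ← R1 / (1/2).
R2 ← R2 − 9/5·R1.
R3 ← R3 − 113/20·R1.
R2 ← R2 / (-143/20).
R1 ← R1 − 3·R2.
R3 ← R3 + 429/20·R2.
Row 3 reduces to 0 = 2, a contradiction. The system is inconsistent.

no solution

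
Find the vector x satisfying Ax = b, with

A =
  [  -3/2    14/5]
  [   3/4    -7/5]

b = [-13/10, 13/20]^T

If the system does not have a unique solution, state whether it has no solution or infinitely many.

infinitely many solutions

Row-reduce:
R1 ← R1 / (-3/2).
R2 ← R2 − 3/4·R1.
Rank is 1 with 2 unknowns, leaving x_2 free.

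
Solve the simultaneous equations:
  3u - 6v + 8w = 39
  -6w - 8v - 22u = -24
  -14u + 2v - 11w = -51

infinitely many solutions

Row-reduce:
R1 ← R1 / (3).
R2 ← R2 + 22·R1.
R3 ← R3 + 14·R1.
R2 ← R2 / (-52).
R1 ← R1 + 2·R2.
R3 ← R3 + 26·R2.
Rank is 2 with 3 unknowns, leaving w free.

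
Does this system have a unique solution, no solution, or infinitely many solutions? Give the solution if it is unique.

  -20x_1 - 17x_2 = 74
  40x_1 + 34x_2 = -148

infinitely many solutions

Row-reduce:
R1 ← R1 / (-20).
R2 ← R2 − 40·R1.
Rank is 1 with 2 unknowns, leaving x_2 free.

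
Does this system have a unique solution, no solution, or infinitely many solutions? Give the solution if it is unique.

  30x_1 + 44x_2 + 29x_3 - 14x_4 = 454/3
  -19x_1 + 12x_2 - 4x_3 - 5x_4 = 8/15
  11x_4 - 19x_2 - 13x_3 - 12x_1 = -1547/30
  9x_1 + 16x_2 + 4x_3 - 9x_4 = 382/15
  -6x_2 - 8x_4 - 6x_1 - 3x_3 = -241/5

x_1 = 1/5, x_2 = 5/2, x_3 = 8/3, x_4 = 3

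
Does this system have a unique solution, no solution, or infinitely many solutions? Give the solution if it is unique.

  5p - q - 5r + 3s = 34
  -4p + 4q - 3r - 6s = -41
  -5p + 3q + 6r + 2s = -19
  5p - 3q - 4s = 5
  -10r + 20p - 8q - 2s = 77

Row-reduce:
R1 ← R1 / (5).
R2 ← R2 + 4·R1.
R3 ← R3 + 5·R1.
R4 ← R4 − 5·R1.
R5 ← R5 − 20·R1.
R2 ← R2 / (16/5).
R1 ← R1 + 1/5·R2.
R3 ← R3 − 2·R2.
R4 ← R4 + 2·R2.
R5 ← R5 + 4·R2.
R3 ← R3 / (43/8).
R1 ← R1 + 23/16·R3.
R2 ← R2 + 35/16·R3.
R4 ← R4 − 5/8·R3.
R5 ← R5 − 5/4·R3.
R4 ← R4 / (-434/43).
R1 ← R1 − 199/86·R4.
R2 ← R2 − 157/86·R4.
R3 ← R3 − 58/43·R4.
R5 ← R5 + 868/43·R4.
Row 5 reduces to 0 = -1, a contradiction. The system is inconsistent.

no solution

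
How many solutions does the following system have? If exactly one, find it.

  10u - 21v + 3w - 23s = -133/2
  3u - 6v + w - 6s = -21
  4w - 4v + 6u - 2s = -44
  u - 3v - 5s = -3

no solution

Row-reduce:
R1 ← R1 / (10).
R2 ← R2 − 3·R1.
R3 ← R3 − 6·R1.
R4 ← R4 − 1·R1.
R2 ← R2 / (3/10).
R1 ← R1 + 21/10·R2.
R3 ← R3 − 43/5·R2.
R4 ← R4 + 9/10·R2.
R3 ← R3 / (-2/3).
R1 ← R1 − 1·R3.
R2 ← R2 − 1/3·R3.
Row 4 reduces to 0 = 1/2, a contradiction. The system is inconsistent.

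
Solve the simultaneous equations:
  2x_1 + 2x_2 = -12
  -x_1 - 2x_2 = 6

Row-reduce the augmented matrix:
R1 ← R1 / (2).
R2 ← R2 + 1·R1.
R2 ← R2 / (-1).
R1 ← R1 − 1·R2.
Reading off the reduced rows gives x_1 = -6, x_2 = 0.

x_1 = -6, x_2 = 0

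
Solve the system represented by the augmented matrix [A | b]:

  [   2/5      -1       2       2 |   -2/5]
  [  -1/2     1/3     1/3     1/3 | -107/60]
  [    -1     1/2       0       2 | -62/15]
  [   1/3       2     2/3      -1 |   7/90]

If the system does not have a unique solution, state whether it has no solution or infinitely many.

Row-reduce the augmented matrix:
R1 ← R1 / (2/5).
R2 ← R2 + 1/2·R1.
R3 ← R3 + 1·R1.
R4 ← R4 − 1/3·R1.
R2 ← R2 / (-11/12).
R1 ← R1 + 5/2·R2.
R3 ← R3 + 2·R2.
R4 ← R4 − 17/6·R2.
R3 ← R3 / (-13/11).
R1 ← R1 + 30/11·R3.
R2 ← R2 + 34/11·R3.
R4 ← R4 − 256/33·R3.
R4 ← R4 / (149/13).
R1 ← R1 + 60/13·R4.
R2 ← R2 + 68/13·R4.
R3 ← R3 + 9/13·R4.
Reading off the reduced rows gives x_1 = 5/2, x_2 = -3/5, x_3 = -1/3, x_4 = -2/3.

x_1 = 5/2, x_2 = -3/5, x_3 = -1/3, x_4 = -2/3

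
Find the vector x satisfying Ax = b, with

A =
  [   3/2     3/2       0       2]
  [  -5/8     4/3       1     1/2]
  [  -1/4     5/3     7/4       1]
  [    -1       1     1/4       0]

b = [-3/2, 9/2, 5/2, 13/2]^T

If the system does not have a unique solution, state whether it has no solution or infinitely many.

infinitely many solutions

Row-reduce:
R1 ← R1 / (3/2).
R2 ← R2 + 5/8·R1.
R3 ← R3 + 1/4·R1.
R4 ← R4 + 1·R1.
R2 ← R2 / (47/24).
R1 ← R1 − 1·R2.
R3 ← R3 − 23/12·R2.
R4 ← R4 − 2·R2.
R3 ← R3 / (145/188).
R1 ← R1 + 24/47·R3.
R2 ← R2 − 24/47·R3.
R4 ← R4 + 145/188·R3.
Rank is 3 with 4 unknowns, leaving x_4 free.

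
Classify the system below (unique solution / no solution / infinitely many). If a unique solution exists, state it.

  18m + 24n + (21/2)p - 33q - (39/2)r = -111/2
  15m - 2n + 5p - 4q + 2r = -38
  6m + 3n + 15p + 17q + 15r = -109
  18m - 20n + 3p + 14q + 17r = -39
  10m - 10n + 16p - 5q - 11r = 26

Row-reduce:
R1 ← R1 / (18).
R2 ← R2 − 15·R1.
R3 ← R3 − 6·R1.
R4 ← R4 − 18·R1.
R5 ← R5 − 10·R1.
R2 ← R2 / (-22).
R1 ← R1 − 4/3·R2.
R3 ← R3 + 5·R2.
R4 ← R4 + 44·R2.
R5 ← R5 + 70/3·R2.
R3 ← R3 / (1087/88).
R1 ← R1 − 47/132·R3.
R2 ← R2 − 15/88·R3.
R5 ← R5 − 1867/132·R3.
Swap R4 and R5.
R4 ← R4 / (-122407/3261).
R1 ← R1 + 3464/3261·R4.
R2 ← R2 + 1501/1087·R4.
R3 ← R3 − 1994/1087·R4.
Rank is 4 with 5 unknowns, leaving r free.

infinitely many solutions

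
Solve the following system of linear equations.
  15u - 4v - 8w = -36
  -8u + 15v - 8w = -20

infinitely many solutions

Row-reduce:
R1 ← R1 / (15).
R2 ← R2 + 8·R1.
R2 ← R2 / (193/15).
R1 ← R1 + 4/15·R2.
Rank is 2 with 3 unknowns, leaving w free.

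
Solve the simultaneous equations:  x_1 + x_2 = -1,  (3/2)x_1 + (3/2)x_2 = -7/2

no solution

Row-reduce:
R2 ← R2 − 3/2·R1.
Row 2 reduces to 0 = -2, a contradiction. The system is inconsistent.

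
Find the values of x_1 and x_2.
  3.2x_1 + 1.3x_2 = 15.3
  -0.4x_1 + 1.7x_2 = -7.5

x_1 = 6, x_2 = -3

Row-reduce the augmented matrix:
R1 ← R1 / (16/5).
R2 ← R2 + 2/5·R1.
R2 ← R2 / (149/80).
R1 ← R1 − 13/32·R2.
Reading off the reduced rows gives x_1 = 6, x_2 = -3.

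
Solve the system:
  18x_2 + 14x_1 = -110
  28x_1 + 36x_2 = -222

Row-reduce:
R1 ← R1 / (14).
R2 ← R2 − 28·R1.
Row 2 reduces to 0 = -2, a contradiction. The system is inconsistent.

no solution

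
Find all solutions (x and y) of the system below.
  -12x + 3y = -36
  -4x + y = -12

Row-reduce:
R1 ← R1 / (-12).
R2 ← R2 + 4·R1.
Rank is 1 with 2 unknowns, leaving y free.

infinitely many solutions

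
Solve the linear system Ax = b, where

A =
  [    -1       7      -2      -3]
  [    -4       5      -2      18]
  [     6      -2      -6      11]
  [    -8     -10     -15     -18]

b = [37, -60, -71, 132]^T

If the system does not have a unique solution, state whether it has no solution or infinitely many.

x_1 = -4, x_2 = 2, x_3 = -2, x_4 = -5

Row-reduce the augmented matrix:
R1 ← R1 / (-1).
R2 ← R2 + 4·R1.
R3 ← R3 − 6·R1.
R4 ← R4 + 8·R1.
R2 ← R2 / (-23).
R1 ← R1 + 7·R2.
R3 ← R3 − 40·R2.
R4 ← R4 + 66·R2.
R3 ← R3 / (-174/23).
R1 ← R1 − 4/23·R3.
R2 ← R2 + 6/23·R3.
R4 ← R4 + 373/23·R3.
R4 ← R4 / (-30785/174).
R1 ← R1 + 443/87·R4.
R2 ← R2 + 83/29·R4.
R3 ← R3 + 1039/174·R4.
Reading off the reduced rows gives x_1 = -4, x_2 = 2, x_3 = -2, x_4 = -5.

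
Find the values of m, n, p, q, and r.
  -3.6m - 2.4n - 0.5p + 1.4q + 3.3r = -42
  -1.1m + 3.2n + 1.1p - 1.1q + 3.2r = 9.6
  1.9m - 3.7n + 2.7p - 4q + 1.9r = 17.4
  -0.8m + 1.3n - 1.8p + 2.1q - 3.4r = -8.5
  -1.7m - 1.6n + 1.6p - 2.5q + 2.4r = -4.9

Row-reduce the augmented matrix:
R1 ← R1 / (-18/5).
R2 ← R2 + 11/10·R1.
R3 ← R3 − 19/10·R1.
R4 ← R4 + 4/5·R1.
R5 ← R5 + 17/10·R1.
R2 ← R2 / (59/15).
R1 ← R1 − 2/3·R2.
R3 ← R3 + 149/30·R2.
R4 ← R4 − 11/6·R2.
R5 ← R5 + 7/15·R2.
R3 ← R3 / (3793/944).
R1 ← R1 + 13/177·R3.
R2 ← R2 − 451/1416·R3.
R4 ← R4 + 32183/14160·R3.
R5 ← R5 − 1171/590·R3.
R4 ← R4 / (-123721/284475).
R1 ← R1 + 12791/56895·R4.
R2 ← R2 − 1309/56895·R4.
R3 ← R3 + 24498/18965·R4.
R5 ← R5 + 73829/94825·R4.
R5 ← R5 / (416942/618605).
R1 ← R1 + 94109/247442·R5.
R2 ← R2 + 7857/247442·R5.
R3 ← R3 − 759400/123721·R5.
R4 ← R4 − 870221/247442·R5.
Reading off the reduced rows gives m = 6, n = 4, p = 1, q = -5, r = -1.

m = 6, n = 4, p = 1, q = -5, r = -1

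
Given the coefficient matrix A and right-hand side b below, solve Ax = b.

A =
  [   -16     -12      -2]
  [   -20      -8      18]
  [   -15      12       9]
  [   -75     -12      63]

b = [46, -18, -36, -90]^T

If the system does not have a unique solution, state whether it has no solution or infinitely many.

Row-reduce the augmented matrix:
R1 ← R1 / (-16).
R2 ← R2 + 20·R1.
R3 ← R3 + 15·R1.
R4 ← R4 + 75·R1.
R2 ← R2 / (7).
R1 ← R1 − 3/4·R2.
R3 ← R3 − 93/4·R2.
R4 ← R4 − 177/4·R2.
R3 ← R3 / (-801/14).
R1 ← R1 + 29/14·R3.
R2 ← R2 − 41/14·R3.
R4 ← R4 + 801/14·R3.
R4 reduces to 0 = 0, so the extra equation is consistent.
Reading off the reduced rows gives x_1 = -1, x_2 = -2, x_3 = -3.

x_1 = -1, x_2 = -2, x_3 = -3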